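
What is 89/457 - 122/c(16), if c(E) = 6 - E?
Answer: 28322/2285 ≈ 12.395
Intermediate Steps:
89/457 - 122/c(16) = 89/457 - 122/(6 - 1*16) = 89*(1/457) - 122/(6 - 16) = 89/457 - 122/(-10) = 89/457 - 122*(-⅒) = 89/457 + 61/5 = 28322/2285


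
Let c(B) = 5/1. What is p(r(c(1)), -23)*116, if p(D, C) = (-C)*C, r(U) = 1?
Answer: -61364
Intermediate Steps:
c(B) = 5 (c(B) = 5*1 = 5)
p(D, C) = -C²
p(r(c(1)), -23)*116 = -1*(-23)²*116 = -1*529*116 = -529*116 = -61364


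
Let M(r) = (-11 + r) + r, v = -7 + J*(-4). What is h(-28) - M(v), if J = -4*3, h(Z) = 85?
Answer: 14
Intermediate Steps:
J = -12
v = 41 (v = -7 - 12*(-4) = -7 + 48 = 41)
M(r) = -11 + 2*r
h(-28) - M(v) = 85 - (-11 + 2*41) = 85 - (-11 + 82) = 85 - 1*71 = 85 - 71 = 14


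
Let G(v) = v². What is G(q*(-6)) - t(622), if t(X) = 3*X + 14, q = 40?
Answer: 55720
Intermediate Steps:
t(X) = 14 + 3*X
G(q*(-6)) - t(622) = (40*(-6))² - (14 + 3*622) = (-240)² - (14 + 1866) = 57600 - 1*1880 = 57600 - 1880 = 55720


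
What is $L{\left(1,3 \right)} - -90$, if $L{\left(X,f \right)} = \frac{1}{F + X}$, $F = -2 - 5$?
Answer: $\frac{539}{6} \approx 89.833$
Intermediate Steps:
$F = -7$ ($F = -2 - 5 = -7$)
$L{\left(X,f \right)} = \frac{1}{-7 + X}$
$L{\left(1,3 \right)} - -90 = \frac{1}{-7 + 1} - -90 = \frac{1}{-6} + 90 = - \frac{1}{6} + 90 = \frac{539}{6}$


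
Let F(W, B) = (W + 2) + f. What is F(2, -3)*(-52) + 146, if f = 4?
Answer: -270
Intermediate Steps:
F(W, B) = 6 + W (F(W, B) = (W + 2) + 4 = (2 + W) + 4 = 6 + W)
F(2, -3)*(-52) + 146 = (6 + 2)*(-52) + 146 = 8*(-52) + 146 = -416 + 146 = -270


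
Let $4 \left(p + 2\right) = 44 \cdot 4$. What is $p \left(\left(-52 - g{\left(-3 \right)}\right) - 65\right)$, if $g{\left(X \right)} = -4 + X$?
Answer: $-4620$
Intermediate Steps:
$p = 42$ ($p = -2 + \frac{44 \cdot 4}{4} = -2 + \frac{1}{4} \cdot 176 = -2 + 44 = 42$)
$p \left(\left(-52 - g{\left(-3 \right)}\right) - 65\right) = 42 \left(\left(-52 - \left(-4 - 3\right)\right) - 65\right) = 42 \left(\left(-52 - -7\right) - 65\right) = 42 \left(\left(-52 + 7\right) - 65\right) = 42 \left(-45 - 65\right) = 42 \left(-110\right) = -4620$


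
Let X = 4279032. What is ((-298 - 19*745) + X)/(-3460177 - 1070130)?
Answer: -4264579/4530307 ≈ -0.94134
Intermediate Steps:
((-298 - 19*745) + X)/(-3460177 - 1070130) = ((-298 - 19*745) + 4279032)/(-3460177 - 1070130) = ((-298 - 14155) + 4279032)/(-4530307) = (-14453 + 4279032)*(-1/4530307) = 4264579*(-1/4530307) = -4264579/4530307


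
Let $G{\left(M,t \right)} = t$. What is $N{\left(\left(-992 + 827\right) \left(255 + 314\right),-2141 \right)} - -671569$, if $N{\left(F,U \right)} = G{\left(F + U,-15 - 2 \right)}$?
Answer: $671552$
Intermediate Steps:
$N{\left(F,U \right)} = -17$ ($N{\left(F,U \right)} = -15 - 2 = -17$)
$N{\left(\left(-992 + 827\right) \left(255 + 314\right),-2141 \right)} - -671569 = -17 - -671569 = -17 + 671569 = 671552$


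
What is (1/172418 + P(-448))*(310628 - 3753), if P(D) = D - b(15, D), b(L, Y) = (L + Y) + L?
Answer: -1587322905625/172418 ≈ -9.2062e+6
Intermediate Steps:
b(L, Y) = Y + 2*L
P(D) = -30 (P(D) = D - (D + 2*15) = D - (D + 30) = D - (30 + D) = D + (-30 - D) = -30)
(1/172418 + P(-448))*(310628 - 3753) = (1/172418 - 30)*(310628 - 3753) = (1/172418 - 30)*306875 = -5172539/172418*306875 = -1587322905625/172418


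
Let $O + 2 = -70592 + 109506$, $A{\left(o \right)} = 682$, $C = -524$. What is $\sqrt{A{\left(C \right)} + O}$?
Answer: $\sqrt{39594} \approx 198.98$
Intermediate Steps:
$O = 38912$ ($O = -2 + \left(-70592 + 109506\right) = -2 + 38914 = 38912$)
$\sqrt{A{\left(C \right)} + O} = \sqrt{682 + 38912} = \sqrt{39594}$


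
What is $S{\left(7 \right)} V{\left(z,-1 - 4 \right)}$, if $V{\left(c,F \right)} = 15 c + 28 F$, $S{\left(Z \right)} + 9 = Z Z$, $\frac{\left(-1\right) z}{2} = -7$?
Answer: $2800$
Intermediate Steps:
$z = 14$ ($z = \left(-2\right) \left(-7\right) = 14$)
$S{\left(Z \right)} = -9 + Z^{2}$ ($S{\left(Z \right)} = -9 + Z Z = -9 + Z^{2}$)
$S{\left(7 \right)} V{\left(z,-1 - 4 \right)} = \left(-9 + 7^{2}\right) \left(15 \cdot 14 + 28 \left(-1 - 4\right)\right) = \left(-9 + 49\right) \left(210 + 28 \left(-1 - 4\right)\right) = 40 \left(210 + 28 \left(-5\right)\right) = 40 \left(210 - 140\right) = 40 \cdot 70 = 2800$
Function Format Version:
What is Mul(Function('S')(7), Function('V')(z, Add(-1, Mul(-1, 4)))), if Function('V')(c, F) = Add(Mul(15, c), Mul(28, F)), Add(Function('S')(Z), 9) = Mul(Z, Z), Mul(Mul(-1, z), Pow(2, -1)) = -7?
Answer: 2800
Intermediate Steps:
z = 14 (z = Mul(-2, -7) = 14)
Function('S')(Z) = Add(-9, Pow(Z, 2)) (Function('S')(Z) = Add(-9, Mul(Z, Z)) = Add(-9, Pow(Z, 2)))
Mul(Function('S')(7), Function('V')(z, Add(-1, Mul(-1, 4)))) = Mul(Add(-9, Pow(7, 2)), Add(Mul(15, 14), Mul(28, Add(-1, Mul(-1, 4))))) = Mul(Add(-9, 49), Add(210, Mul(28, Add(-1, -4)))) = Mul(40, Add(210, Mul(28, -5))) = Mul(40, Add(210, -140)) = Mul(40, 70) = 2800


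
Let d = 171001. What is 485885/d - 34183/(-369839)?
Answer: 185544549698/63242838839 ≈ 2.9338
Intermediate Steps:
485885/d - 34183/(-369839) = 485885/171001 - 34183/(-369839) = 485885*(1/171001) - 34183*(-1/369839) = 485885/171001 + 34183/369839 = 185544549698/63242838839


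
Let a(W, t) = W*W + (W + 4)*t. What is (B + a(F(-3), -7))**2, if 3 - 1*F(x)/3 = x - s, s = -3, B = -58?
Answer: 4624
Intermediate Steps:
F(x) = -3*x (F(x) = 9 - 3*(x - 1*(-3)) = 9 - 3*(x + 3) = 9 - 3*(3 + x) = 9 + (-9 - 3*x) = -3*x)
a(W, t) = W**2 + t*(4 + W) (a(W, t) = W**2 + (4 + W)*t = W**2 + t*(4 + W))
(B + a(F(-3), -7))**2 = (-58 + ((-3*(-3))**2 + 4*(-7) - 3*(-3)*(-7)))**2 = (-58 + (9**2 - 28 + 9*(-7)))**2 = (-58 + (81 - 28 - 63))**2 = (-58 - 10)**2 = (-68)**2 = 4624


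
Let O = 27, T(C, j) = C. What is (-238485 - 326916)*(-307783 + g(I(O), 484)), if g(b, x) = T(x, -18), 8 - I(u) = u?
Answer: 173747161899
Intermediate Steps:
I(u) = 8 - u
g(b, x) = x
(-238485 - 326916)*(-307783 + g(I(O), 484)) = (-238485 - 326916)*(-307783 + 484) = -565401*(-307299) = 173747161899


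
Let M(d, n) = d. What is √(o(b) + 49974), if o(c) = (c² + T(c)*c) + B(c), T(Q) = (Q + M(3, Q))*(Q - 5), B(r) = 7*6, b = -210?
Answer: I*√9251934 ≈ 3041.7*I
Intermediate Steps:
B(r) = 42
T(Q) = (-5 + Q)*(3 + Q) (T(Q) = (Q + 3)*(Q - 5) = (3 + Q)*(-5 + Q) = (-5 + Q)*(3 + Q))
o(c) = 42 + c² + c*(-15 + c² - 2*c) (o(c) = (c² + (-15 + c² - 2*c)*c) + 42 = (c² + c*(-15 + c² - 2*c)) + 42 = 42 + c² + c*(-15 + c² - 2*c))
√(o(b) + 49974) = √((42 + (-210)³ - 1*(-210)² - 15*(-210)) + 49974) = √((42 - 9261000 - 1*44100 + 3150) + 49974) = √((42 - 9261000 - 44100 + 3150) + 49974) = √(-9301908 + 49974) = √(-9251934) = I*√9251934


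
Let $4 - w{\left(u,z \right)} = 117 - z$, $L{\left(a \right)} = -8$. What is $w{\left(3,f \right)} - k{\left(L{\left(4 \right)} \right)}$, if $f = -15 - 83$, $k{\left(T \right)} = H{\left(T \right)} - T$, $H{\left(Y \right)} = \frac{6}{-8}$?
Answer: $- \frac{873}{4} \approx -218.25$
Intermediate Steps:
$H{\left(Y \right)} = - \frac{3}{4}$ ($H{\left(Y \right)} = 6 \left(- \frac{1}{8}\right) = - \frac{3}{4}$)
$k{\left(T \right)} = - \frac{3}{4} - T$
$f = -98$ ($f = -15 - 83 = -98$)
$w{\left(u,z \right)} = -113 + z$ ($w{\left(u,z \right)} = 4 - \left(117 - z\right) = 4 + \left(-117 + z\right) = -113 + z$)
$w{\left(3,f \right)} - k{\left(L{\left(4 \right)} \right)} = \left(-113 - 98\right) - \left(- \frac{3}{4} - -8\right) = -211 - \left(- \frac{3}{4} + 8\right) = -211 - \frac{29}{4} = - \frac{873}{4}$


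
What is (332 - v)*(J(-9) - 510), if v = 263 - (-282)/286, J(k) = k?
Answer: -5047794/143 ≈ -35299.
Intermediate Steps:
v = 37750/143 (v = 263 - (-282)/286 = 263 - 1*(-141/143) = 263 + 141/143 = 37750/143 ≈ 263.99)
(332 - v)*(J(-9) - 510) = (332 - 1*37750/143)*(-9 - 510) = (332 - 37750/143)*(-519) = (9726/143)*(-519) = -5047794/143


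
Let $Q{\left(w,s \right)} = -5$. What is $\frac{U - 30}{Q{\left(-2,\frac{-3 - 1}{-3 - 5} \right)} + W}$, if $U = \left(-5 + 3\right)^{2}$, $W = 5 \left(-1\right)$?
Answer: $\frac{13}{5} \approx 2.6$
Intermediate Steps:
$W = -5$
$U = 4$ ($U = \left(-2\right)^{2} = 4$)
$\frac{U - 30}{Q{\left(-2,\frac{-3 - 1}{-3 - 5} \right)} + W} = \frac{4 - 30}{-5 - 5} = \frac{1}{-10} \left(-26\right) = \left(- \frac{1}{10}\right) \left(-26\right) = \frac{13}{5}$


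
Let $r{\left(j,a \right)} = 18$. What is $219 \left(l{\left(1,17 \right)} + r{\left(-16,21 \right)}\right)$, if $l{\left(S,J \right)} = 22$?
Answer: $8760$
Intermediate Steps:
$219 \left(l{\left(1,17 \right)} + r{\left(-16,21 \right)}\right) = 219 \left(22 + 18\right) = 219 \cdot 40 = 8760$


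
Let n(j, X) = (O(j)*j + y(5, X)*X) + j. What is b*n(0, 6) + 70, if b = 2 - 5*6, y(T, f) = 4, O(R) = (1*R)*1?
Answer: -602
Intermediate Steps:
O(R) = R (O(R) = R*1 = R)
n(j, X) = j + j² + 4*X (n(j, X) = (j*j + 4*X) + j = (j² + 4*X) + j = j + j² + 4*X)
b = -28 (b = 2 - 30 = -28)
b*n(0, 6) + 70 = -28*(0 + 0² + 4*6) + 70 = -28*(0 + 0 + 24) + 70 = -28*24 + 70 = -672 + 70 = -602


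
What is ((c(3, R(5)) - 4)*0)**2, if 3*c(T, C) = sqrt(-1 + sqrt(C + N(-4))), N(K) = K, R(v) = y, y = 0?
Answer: 0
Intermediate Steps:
R(v) = 0
c(T, C) = sqrt(-1 + sqrt(-4 + C))/3 (c(T, C) = sqrt(-1 + sqrt(C - 4))/3 = sqrt(-1 + sqrt(-4 + C))/3)
((c(3, R(5)) - 4)*0)**2 = ((sqrt(-1 + sqrt(-4 + 0))/3 - 4)*0)**2 = ((sqrt(-1 + sqrt(-4))/3 - 4)*0)**2 = ((sqrt(-1 + 2*I)/3 - 4)*0)**2 = ((-4 + sqrt(-1 + 2*I)/3)*0)**2 = 0**2 = 0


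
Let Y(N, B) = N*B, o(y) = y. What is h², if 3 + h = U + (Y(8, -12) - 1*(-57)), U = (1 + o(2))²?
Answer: 1089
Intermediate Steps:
Y(N, B) = B*N
U = 9 (U = (1 + 2)² = 3² = 9)
h = -33 (h = -3 + (9 + (-12*8 - 1*(-57))) = -3 + (9 + (-96 + 57)) = -3 + (9 - 39) = -3 - 30 = -33)
h² = (-33)² = 1089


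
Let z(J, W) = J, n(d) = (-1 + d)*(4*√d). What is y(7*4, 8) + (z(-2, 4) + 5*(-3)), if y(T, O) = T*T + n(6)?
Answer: 767 + 20*√6 ≈ 815.99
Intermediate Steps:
n(d) = 4*√d*(-1 + d)
y(T, O) = T² + 20*√6 (y(T, O) = T*T + 4*√6*(-1 + 6) = T² + 4*√6*5 = T² + 20*√6)
y(7*4, 8) + (z(-2, 4) + 5*(-3)) = ((7*4)² + 20*√6) + (-2 + 5*(-3)) = (28² + 20*√6) + (-2 - 15) = (784 + 20*√6) - 17 = 767 + 20*√6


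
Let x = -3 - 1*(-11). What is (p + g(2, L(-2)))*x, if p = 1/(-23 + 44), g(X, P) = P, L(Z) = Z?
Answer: -328/21 ≈ -15.619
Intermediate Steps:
x = 8 (x = -3 + 11 = 8)
p = 1/21 ≈ 0.047619
(p + g(2, L(-2)))*x = (1/21 - 2)*8 = -41/21*8 = -328/21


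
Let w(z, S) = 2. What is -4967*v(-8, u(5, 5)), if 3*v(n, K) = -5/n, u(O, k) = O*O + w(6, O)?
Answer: -24835/24 ≈ -1034.8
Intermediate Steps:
u(O, k) = 2 + O² (u(O, k) = O*O + 2 = O² + 2 = 2 + O²)
v(n, K) = -5/(3*n) (v(n, K) = (-5/n)/3 = -5/(3*n))
-4967*v(-8, u(5, 5)) = -(-24835)/(3*(-8)) = -(-24835)*(-1)/(3*8) = -4967*5/24 = -24835/24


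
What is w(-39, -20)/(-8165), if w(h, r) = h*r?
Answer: -156/1633 ≈ -0.095530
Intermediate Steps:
w(-39, -20)/(-8165) = -39*(-20)/(-8165) = 780*(-1/8165) = -156/1633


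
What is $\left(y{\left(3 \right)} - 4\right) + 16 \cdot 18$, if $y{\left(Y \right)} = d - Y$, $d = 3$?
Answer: $284$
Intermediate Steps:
$y{\left(Y \right)} = 3 - Y$
$\left(y{\left(3 \right)} - 4\right) + 16 \cdot 18 = \left(\left(3 - 3\right) - 4\right) + 16 \cdot 18 = \left(\left(3 - 3\right) - 4\right) + 288 = \left(0 - 4\right) + 288 = -4 + 288 = 284$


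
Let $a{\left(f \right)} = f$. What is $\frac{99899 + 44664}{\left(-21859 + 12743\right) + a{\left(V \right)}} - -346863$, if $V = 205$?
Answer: $\frac{3090751630}{8911} \approx 3.4685 \cdot 10^{5}$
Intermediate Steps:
$\frac{99899 + 44664}{\left(-21859 + 12743\right) + a{\left(V \right)}} - -346863 = \frac{99899 + 44664}{\left(-21859 + 12743\right) + 205} - -346863 = \frac{144563}{-9116 + 205} + 346863 = \frac{144563}{-8911} + 346863 = 144563 \left(- \frac{1}{8911}\right) + 346863 = - \frac{144563}{8911} + 346863 = \frac{3090751630}{8911}$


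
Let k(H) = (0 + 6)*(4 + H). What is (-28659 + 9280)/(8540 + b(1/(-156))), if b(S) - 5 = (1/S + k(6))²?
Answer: -19379/17761 ≈ -1.0911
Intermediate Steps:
k(H) = 24 + 6*H (k(H) = 6*(4 + H) = 24 + 6*H)
b(S) = 5 + (60 + 1/S)² (b(S) = 5 + (1/S + (24 + 6*6))² = 5 + (1/S + (24 + 36))² = 5 + (1/S + 60)² = 5 + (60 + 1/S)²)
(-28659 + 9280)/(8540 + b(1/(-156))) = (-28659 + 9280)/(8540 + (3605 + (1/(-156))⁻² + 120/(1/(-156)))) = -19379/(8540 + (3605 + (-1/156)⁻² + 120/(-1/156))) = -19379/(8540 + (3605 + 24336 + 120*(-156))) = -19379/(8540 + (3605 + 24336 - 18720)) = -19379/(8540 + 9221) = -19379/17761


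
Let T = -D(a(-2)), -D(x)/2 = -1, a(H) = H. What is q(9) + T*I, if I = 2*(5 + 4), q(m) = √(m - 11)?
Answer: -36 + I*√2 ≈ -36.0 + 1.4142*I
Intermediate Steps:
D(x) = 2 (D(x) = -2*(-1) = 2)
q(m) = √(-11 + m)
I = 18 (I = 2*9 = 18)
T = -2 (T = -1*2 = -2)
q(9) + T*I = √(-11 + 9) - 2*18 = √(-2) - 36 = I*√2 - 36 = -36 + I*√2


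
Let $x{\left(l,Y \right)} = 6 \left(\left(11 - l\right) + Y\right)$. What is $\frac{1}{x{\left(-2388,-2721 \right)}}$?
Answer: $- \frac{1}{1932} \approx -0.0005176$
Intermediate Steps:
$x{\left(l,Y \right)} = 66 - 6 l + 6 Y$ ($x{\left(l,Y \right)} = 6 \left(11 + Y - l\right) = 66 - 6 l + 6 Y$)
$\frac{1}{x{\left(-2388,-2721 \right)}} = \frac{1}{66 - -14328 + 6 \left(-2721\right)} = \frac{1}{66 + 14328 - 16326} = \frac{1}{-1932} = - \frac{1}{1932}$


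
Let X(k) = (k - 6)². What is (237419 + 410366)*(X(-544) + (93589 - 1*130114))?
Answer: 172294615375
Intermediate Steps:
X(k) = (-6 + k)²
(237419 + 410366)*(X(-544) + (93589 - 1*130114)) = (237419 + 410366)*((-6 - 544)² + (93589 - 1*130114)) = 647785*((-550)² + (93589 - 130114)) = 647785*(302500 - 36525) = 647785*265975 = 172294615375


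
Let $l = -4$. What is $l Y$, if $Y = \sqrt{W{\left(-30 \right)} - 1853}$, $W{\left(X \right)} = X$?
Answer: $- 4 i \sqrt{1883} \approx - 173.57 i$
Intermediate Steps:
$Y = i \sqrt{1883}$ ($Y = \sqrt{-30 - 1853} = \sqrt{-1883} = i \sqrt{1883} \approx 43.394 i$)
$l Y = - 4 i \sqrt{1883}$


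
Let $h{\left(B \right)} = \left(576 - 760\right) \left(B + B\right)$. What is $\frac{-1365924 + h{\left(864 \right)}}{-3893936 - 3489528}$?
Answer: $\frac{420969}{1845866} \approx 0.22806$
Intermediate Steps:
$h{\left(B \right)} = - 368 B$ ($h{\left(B \right)} = - 184 \cdot 2 B = - 368 B$)
$\frac{-1365924 + h{\left(864 \right)}}{-3893936 - 3489528} = \frac{-1365924 - 317952}{-3893936 - 3489528} = \frac{-1365924 - 317952}{-7383464} = \left(-1683876\right) \left(- \frac{1}{7383464}\right) = \frac{420969}{1845866}$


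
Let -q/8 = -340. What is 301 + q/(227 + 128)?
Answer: 21915/71 ≈ 308.66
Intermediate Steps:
q = 2720 (q = -8*(-340) = 2720)
301 + q/(227 + 128) = 301 + 2720/(227 + 128) = 301 + 2720/355 = 301 + 2720*(1/355) = 301 + 544/71 = 21915/71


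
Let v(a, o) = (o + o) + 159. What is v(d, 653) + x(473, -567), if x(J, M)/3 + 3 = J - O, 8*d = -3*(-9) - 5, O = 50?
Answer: 2725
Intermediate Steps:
d = 11/4 (d = (-3*(-9) - 5)/8 = (27 - 5)/8 = (⅛)*22 = 11/4 ≈ 2.7500)
v(a, o) = 159 + 2*o (v(a, o) = 2*o + 159 = 159 + 2*o)
x(J, M) = -159 + 3*J (x(J, M) = -9 + 3*(J - 1*50) = -9 + 3*(J - 50) = -9 + 3*(-50 + J) = -9 + (-150 + 3*J) = -159 + 3*J)
v(d, 653) + x(473, -567) = (159 + 2*653) + (-159 + 3*473) = (159 + 1306) + (-159 + 1419) = 1465 + 1260 = 2725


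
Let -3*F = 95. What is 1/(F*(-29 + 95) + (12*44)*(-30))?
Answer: -1/17930 ≈ -5.5772e-5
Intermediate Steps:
F = -95/3 (F = -1/3*95 = -95/3 ≈ -31.667)
1/(F*(-29 + 95) + (12*44)*(-30)) = 1/(-95*(-29 + 95)/3 + (12*44)*(-30)) = 1/(-95/3*66 + 528*(-30)) = 1/(-2090 - 15840) = 1/(-17930) = -1/17930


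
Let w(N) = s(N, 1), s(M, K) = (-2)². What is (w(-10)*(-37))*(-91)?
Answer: 13468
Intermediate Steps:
s(M, K) = 4
w(N) = 4
(w(-10)*(-37))*(-91) = (4*(-37))*(-91) = -148*(-91) = 13468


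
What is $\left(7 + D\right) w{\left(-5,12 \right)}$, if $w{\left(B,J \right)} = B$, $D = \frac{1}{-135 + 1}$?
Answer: $- \frac{4685}{134} \approx -34.963$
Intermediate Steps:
$D = - \frac{1}{134}$ ($D = \frac{1}{-134} = - \frac{1}{134} \approx -0.0074627$)
$\left(7 + D\right) w{\left(-5,12 \right)} = \left(7 - \frac{1}{134}\right) \left(-5\right) = \frac{937}{134} \left(-5\right) = - \frac{4685}{134}$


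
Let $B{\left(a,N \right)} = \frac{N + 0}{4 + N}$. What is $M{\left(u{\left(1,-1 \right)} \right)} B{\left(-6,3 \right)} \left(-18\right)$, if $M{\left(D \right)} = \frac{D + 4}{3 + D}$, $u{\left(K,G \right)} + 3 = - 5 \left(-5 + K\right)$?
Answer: $- \frac{81}{10} \approx -8.1$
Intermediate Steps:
$u{\left(K,G \right)} = 22 - 5 K$ ($u{\left(K,G \right)} = -3 - 5 \left(-5 + K\right) = -3 - \left(-25 + 5 K\right) = 22 - 5 K$)
$B{\left(a,N \right)} = \frac{N}{4 + N}$
$M{\left(D \right)} = \frac{4 + D}{3 + D}$
$M{\left(u{\left(1,-1 \right)} \right)} B{\left(-6,3 \right)} \left(-18\right) = \frac{4 + \left(22 - 5\right)}{3 + \left(22 - 5\right)} \frac{3}{4 + 3} \left(-18\right) = \frac{4 + \left(22 - 5\right)}{3 + \left(22 - 5\right)} \frac{3}{7} \left(-18\right) = \frac{4 + 17}{3 + 17} \cdot 3 \cdot \frac{1}{7} \left(-18\right) = \frac{1}{20} \cdot 21 \cdot \frac{3}{7} \left(-18\right) = \frac{21}{20} \cdot \frac{3}{7} \left(-18\right) = \frac{9}{20} \left(-18\right) = - \frac{81}{10}$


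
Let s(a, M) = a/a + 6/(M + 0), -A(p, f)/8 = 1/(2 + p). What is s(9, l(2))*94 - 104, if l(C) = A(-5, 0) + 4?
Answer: 373/5 ≈ 74.600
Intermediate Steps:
A(p, f) = -8/(2 + p)
l(C) = 20/3 (l(C) = -8/(2 - 5) + 4 = -8/(-3) + 4 = -8*(-⅓) + 4 = 8/3 + 4 = 20/3)
s(a, M) = 1 + 6/M
s(9, l(2))*94 - 104 = ((6 + 20/3)/(20/3))*94 - 104 = ((3/20)*(38/3))*94 - 104 = (19/10)*94 - 104 = 893/5 - 104 = 373/5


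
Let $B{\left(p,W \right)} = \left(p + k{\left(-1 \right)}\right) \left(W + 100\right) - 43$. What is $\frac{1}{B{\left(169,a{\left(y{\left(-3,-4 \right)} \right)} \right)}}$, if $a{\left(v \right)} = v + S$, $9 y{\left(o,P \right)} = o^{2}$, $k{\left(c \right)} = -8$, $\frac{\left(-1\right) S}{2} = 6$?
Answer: $\frac{1}{14286} \approx 6.9999 \cdot 10^{-5}$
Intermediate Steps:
$S = -12$ ($S = \left(-2\right) 6 = -12$)
$y{\left(o,P \right)} = \frac{o^{2}}{9}$
$a{\left(v \right)} = -12 + v$ ($a{\left(v \right)} = v - 12 = -12 + v$)
$B{\left(p,W \right)} = -43 + \left(-8 + p\right) \left(100 + W\right)$ ($B{\left(p,W \right)} = \left(p - 8\right) \left(W + 100\right) - 43 = \left(-8 + p\right) \left(100 + W\right) - 43 = -43 + \left(-8 + p\right) \left(100 + W\right)$)
$\frac{1}{B{\left(169,a{\left(y{\left(-3,-4 \right)} \right)} \right)}} = \frac{1}{-843 - 8 \left(-12 + \frac{\left(-3\right)^{2}}{9}\right) + 100 \cdot 169 + \left(-12 + \frac{\left(-3\right)^{2}}{9}\right) 169} = \frac{1}{-843 - 8 \left(-12 + \frac{1}{9} \cdot 9\right) + 16900 + \left(-12 + \frac{1}{9} \cdot 9\right) 169} = \frac{1}{-843 - 8 \left(-12 + 1\right) + 16900 + \left(-12 + 1\right) 169} = \frac{1}{-843 - -88 + 16900 - 1859} = \frac{1}{-843 + 88 + 16900 - 1859} = \frac{1}{14286}$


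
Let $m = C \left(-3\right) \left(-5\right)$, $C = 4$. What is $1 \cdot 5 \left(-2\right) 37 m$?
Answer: $-22200$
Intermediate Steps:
$m = 60$ ($m = 4 \left(-3\right) \left(-5\right) = \left(-12\right) \left(-5\right) = 60$)
$1 \cdot 5 \left(-2\right) 37 m = 1 \cdot 5 \left(-2\right) 37 \cdot 60 = 5 \left(-2\right) 37 \cdot 60 = \left(-10\right) 37 \cdot 60 = \left(-370\right) 60 = -22200$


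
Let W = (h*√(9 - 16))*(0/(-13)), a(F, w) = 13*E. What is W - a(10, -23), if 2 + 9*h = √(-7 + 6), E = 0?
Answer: 0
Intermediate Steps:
a(F, w) = 0 (a(F, w) = 13*0 = 0)
h = -2/9 + I/9 (h = -2/9 + √(-7 + 6)/9 = -2/9 + √(-1)/9 = -2/9 + I/9 ≈ -0.22222 + 0.11111*I)
W = 0 (W = ((-2/9 + I/9)*√(9 - 16))*(0/(-13)) = ((-2/9 + I/9)*√(-7))*(0*(-1/13)) = ((-2/9 + I/9)*(I*√7))*0 = (I*√7*(-2/9 + I/9))*0 = 0)
W - a(10, -23) = 0 - 1*0 = 0 + 0 = 0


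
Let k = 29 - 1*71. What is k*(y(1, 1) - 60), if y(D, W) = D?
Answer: 2478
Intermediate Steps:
k = -42 (k = 29 - 71 = -42)
k*(y(1, 1) - 60) = -42*(1 - 60) = -42*(-59) = 2478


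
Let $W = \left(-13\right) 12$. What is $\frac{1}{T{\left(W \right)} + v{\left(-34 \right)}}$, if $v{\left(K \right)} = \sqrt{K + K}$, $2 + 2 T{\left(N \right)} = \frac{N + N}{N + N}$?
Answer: $- \frac{2}{273} - \frac{8 i \sqrt{17}}{273} \approx -0.007326 - 0.12082 i$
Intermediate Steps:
$W = -156$
$T{\left(N \right)} = - \frac{1}{2}$ ($T{\left(N \right)} = -1 + \frac{\left(N + N\right) \frac{1}{N + N}}{2} = -1 + \frac{2 N \frac{1}{2 N}}{2} = -1 + \frac{1}{2} \cdot 1 = -1 + \frac{1}{2} = - \frac{1}{2}$)
$v{\left(K \right)} = \sqrt{2} \sqrt{K}$ ($v{\left(K \right)} = \sqrt{2 K} = \sqrt{2} \sqrt{K}$)
$\frac{1}{T{\left(W \right)} + v{\left(-34 \right)}} = \frac{1}{- \frac{1}{2} + \sqrt{2} \sqrt{-34}} = \frac{1}{- \frac{1}{2} + \sqrt{2} i \sqrt{34}} = \frac{1}{- \frac{1}{2} + 2 i \sqrt{17}}$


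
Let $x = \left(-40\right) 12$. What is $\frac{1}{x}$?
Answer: $- \frac{1}{480} \approx -0.0020833$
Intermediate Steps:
$x = -480$
$\frac{1}{x} = \frac{1}{-480} = - \frac{1}{480}$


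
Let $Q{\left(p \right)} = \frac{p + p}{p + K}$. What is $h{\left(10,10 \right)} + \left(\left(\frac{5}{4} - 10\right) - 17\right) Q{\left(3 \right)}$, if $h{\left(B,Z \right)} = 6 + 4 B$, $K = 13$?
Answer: $\frac{1163}{32} \approx 36.344$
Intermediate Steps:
$Q{\left(p \right)} = \frac{2 p}{13 + p}$ ($Q{\left(p \right)} = \frac{p + p}{p + 13} = \frac{2 p}{13 + p}$)
$h{\left(10,10 \right)} + \left(\left(\frac{5}{4} - 10\right) - 17\right) Q{\left(3 \right)} = \left(6 + 4 \cdot 10\right) + \left(\left(\frac{5}{4} - 10\right) - 17\right) 2 \cdot 3 \frac{1}{13 + 3} = \left(6 + 40\right) + \left(\left(5 \cdot \frac{1}{4} - 10\right) - 17\right) 2 \cdot 3 \cdot \frac{1}{16} = 46 + \left(\left(\frac{5}{4} - 10\right) - 17\right) 2 \cdot 3 \cdot \frac{1}{16} = 46 + \left(- \frac{35}{4} - 17\right) \frac{3}{8} = 46 - \frac{309}{32} = \frac{1163}{32}$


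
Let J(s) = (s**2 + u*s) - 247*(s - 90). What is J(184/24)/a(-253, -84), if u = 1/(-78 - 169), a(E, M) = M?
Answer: -45338263/186732 ≈ -242.80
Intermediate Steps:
u = -1/247 (u = 1/(-247) = -1/247 ≈ -0.0040486)
J(s) = 22230 + s**2 - 61010*s/247 (J(s) = (s**2 - s/247) - 247*(s - 90) = (s**2 - s/247) - 247*(-90 + s) = (s**2 - s/247) + (22230 - 247*s) = 22230 + s**2 - 61010*s/247)
J(184/24)/a(-253, -84) = (22230 + (184/24)**2 - 11225840/(247*24))/(-84) = (22230 + (184*(1/24))**2 - 11225840/(247*24))*(-1/84) = (22230 + (23/3)**2 - 61010/247*23/3)*(-1/84) = (22230 + 529/9 - 1403230/741)*(-1/84) = (45338263/2223)*(-1/84) = -45338263/186732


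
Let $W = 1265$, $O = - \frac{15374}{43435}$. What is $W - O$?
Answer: $\frac{54960649}{43435} \approx 1265.4$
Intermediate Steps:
$O = - \frac{15374}{43435}$ ($O = \left(-15374\right) \frac{1}{43435} = - \frac{15374}{43435} \approx -0.35395$)
$W - O = 1265 - - \frac{15374}{43435} = 1265 + \frac{15374}{43435} = \frac{54960649}{43435}$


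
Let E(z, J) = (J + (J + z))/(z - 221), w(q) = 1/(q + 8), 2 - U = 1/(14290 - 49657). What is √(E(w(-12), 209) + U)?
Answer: √12179856160590/10433265 ≈ 0.33450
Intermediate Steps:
U = 70735/35367 (U = 2 - 1/(14290 - 49657) = 2 - 1/(-35367) = 2 - 1*(-1/35367) = 2 + 1/35367 = 70735/35367 ≈ 2.0000)
w(q) = 1/(8 + q)
E(z, J) = (z + 2*J)/(-221 + z)
√(E(w(-12), 209) + U) = √((1/(8 - 12) + 2*209)/(-221 + 1/(8 - 12)) + 70735/35367) = √((1/(-4) + 418)/(-221 + 1/(-4)) + 70735/35367) = √((-¼ + 418)/(-221 - ¼) + 70735/35367) = √((1671/4)/(-885/4) + 70735/35367) = √(-4/885*1671/4 + 70735/35367) = √(-557/295 + 70735/35367) = √(1167406/10433265) = √12179856160590/10433265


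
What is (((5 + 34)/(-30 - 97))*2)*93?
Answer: -7254/127 ≈ -57.118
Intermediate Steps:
(((5 + 34)/(-30 - 97))*2)*93 = ((39/(-127))*2)*93 = ((39*(-1/127))*2)*93 = -39/127*2*93 = -78/127*93 = -7254/127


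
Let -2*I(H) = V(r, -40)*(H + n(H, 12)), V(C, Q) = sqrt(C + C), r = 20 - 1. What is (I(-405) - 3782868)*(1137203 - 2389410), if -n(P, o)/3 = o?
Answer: 4736933789676 - 552223287*sqrt(38)/2 ≈ 4.7352e+12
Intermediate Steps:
r = 19
n(P, o) = -3*o
V(C, Q) = sqrt(2)*sqrt(C) (V(C, Q) = sqrt(2*C) = sqrt(2)*sqrt(C))
I(H) = -sqrt(38)*(-36 + H)/2 (I(H) = -sqrt(2)*sqrt(19)*(H - 3*12)/2 = -sqrt(38)*(H - 36)/2 = -sqrt(38)*(-36 + H)/2)
(I(-405) - 3782868)*(1137203 - 2389410) = (sqrt(38)*(36 - 1*(-405))/2 - 3782868)*(1137203 - 2389410) = (sqrt(38)*(36 + 405)/2 - 3782868)*(-1252207) = ((1/2)*sqrt(38)*441 - 3782868)*(-1252207) = (441*sqrt(38)/2 - 3782868)*(-1252207) = (-3782868 + 441*sqrt(38)/2)*(-1252207) = 4736933789676 - 552223287*sqrt(38)/2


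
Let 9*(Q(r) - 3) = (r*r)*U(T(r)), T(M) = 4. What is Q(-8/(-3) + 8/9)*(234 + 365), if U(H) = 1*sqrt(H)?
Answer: 2536765/729 ≈ 3479.8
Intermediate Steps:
U(H) = sqrt(H)
Q(r) = 3 + 2*r**2/9 (Q(r) = 3 + ((r*r)*sqrt(4))/9 = 3 + (r**2*2)/9 = 3 + (2*r**2)/9 = 3 + 2*r**2/9)
Q(-8/(-3) + 8/9)*(234 + 365) = (3 + 2*(-8/(-3) + 8/9)**2/9)*(234 + 365) = (3 + 2*(-8*(-1/3) + 8*(1/9))**2/9)*599 = (3 + 2*(8/3 + 8/9)**2/9)*599 = (3 + 2*(32/9)**2/9)*599 = (3 + (2/9)*(1024/81))*599 = (3 + 2048/729)*599 = (4235/729)*599 = 2536765/729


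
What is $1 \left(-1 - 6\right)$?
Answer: $-7$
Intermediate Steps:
$1 \left(-1 - 6\right) = 1 \left(-7\right) = -7$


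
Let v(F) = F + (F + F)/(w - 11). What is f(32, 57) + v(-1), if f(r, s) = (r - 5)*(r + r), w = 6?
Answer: 8637/5 ≈ 1727.4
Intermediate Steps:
v(F) = 3*F/5 (v(F) = F + (F + F)/(6 - 11) = F + (2*F)/(-5) = F + (2*F)*(-⅕) = F - 2*F/5 = 3*F/5)
f(r, s) = 2*r*(-5 + r) (f(r, s) = (-5 + r)*(2*r) = 2*r*(-5 + r))
f(32, 57) + v(-1) = 2*32*(-5 + 32) + (⅗)*(-1) = 2*32*27 - ⅗ = 1728 - ⅗ = 8637/5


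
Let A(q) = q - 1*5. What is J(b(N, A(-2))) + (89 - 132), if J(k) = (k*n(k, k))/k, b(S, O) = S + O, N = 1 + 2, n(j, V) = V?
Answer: -47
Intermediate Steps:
A(q) = -5 + q (A(q) = q - 5 = -5 + q)
N = 3
b(S, O) = O + S
J(k) = k (J(k) = (k*k)/k = k**2/k = k)
J(b(N, A(-2))) + (89 - 132) = ((-5 - 2) + 3) + (89 - 132) = (-7 + 3) - 43 = -4 - 43 = -47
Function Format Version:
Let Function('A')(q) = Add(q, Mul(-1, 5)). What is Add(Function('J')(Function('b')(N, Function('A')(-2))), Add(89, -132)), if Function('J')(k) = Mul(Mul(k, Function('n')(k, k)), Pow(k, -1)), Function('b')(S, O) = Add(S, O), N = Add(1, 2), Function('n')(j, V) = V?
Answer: -47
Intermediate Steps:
Function('A')(q) = Add(-5, q) (Function('A')(q) = Add(q, -5) = Add(-5, q))
N = 3
Function('b')(S, O) = Add(O, S)
Function('J')(k) = k (Function('J')(k) = Mul(Mul(k, k), Pow(k, -1)) = Mul(Pow(k, 2), Pow(k, -1)) = k)
Add(Function('J')(Function('b')(N, Function('A')(-2))), Add(89, -132)) = Add(Add(Add(-5, -2), 3), Add(89, -132)) = Add(Add(-7, 3), -43) = Add(-4, -43) = -47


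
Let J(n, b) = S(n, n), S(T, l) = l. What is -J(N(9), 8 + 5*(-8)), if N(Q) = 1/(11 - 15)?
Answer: ¼ ≈ 0.25000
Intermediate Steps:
N(Q) = -¼ (N(Q) = 1/(-4) = -¼)
J(n, b) = n
-J(N(9), 8 + 5*(-8)) = -1*(-¼) = ¼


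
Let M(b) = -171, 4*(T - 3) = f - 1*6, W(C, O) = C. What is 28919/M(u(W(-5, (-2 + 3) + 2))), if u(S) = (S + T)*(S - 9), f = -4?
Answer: -28919/171 ≈ -169.12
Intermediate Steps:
T = ½ (T = 3 + (-4 - 1*6)/4 = 3 + (-4 - 6)/4 = 3 + (¼)*(-10) = 3 - 5/2 = ½ ≈ 0.50000)
u(S) = (½ + S)*(-9 + S) (u(S) = (S + ½)*(S - 9) = (½ + S)*(-9 + S))
28919/M(u(W(-5, (-2 + 3) + 2))) = 28919/(-171) = 28919*(-1/171) = -28919/171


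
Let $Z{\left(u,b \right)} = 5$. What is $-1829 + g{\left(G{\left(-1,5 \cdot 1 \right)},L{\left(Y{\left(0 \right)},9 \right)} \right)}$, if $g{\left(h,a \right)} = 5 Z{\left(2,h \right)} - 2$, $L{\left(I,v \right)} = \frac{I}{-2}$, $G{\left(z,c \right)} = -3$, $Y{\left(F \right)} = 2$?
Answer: $-1806$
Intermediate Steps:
$L{\left(I,v \right)} = - \frac{I}{2}$ ($L{\left(I,v \right)} = I \left(- \frac{1}{2}\right) = - \frac{I}{2}$)
$g{\left(h,a \right)} = 23$ ($g{\left(h,a \right)} = 5 \cdot 5 - 2 = 25 - 2 = 23$)
$-1829 + g{\left(G{\left(-1,5 \cdot 1 \right)},L{\left(Y{\left(0 \right)},9 \right)} \right)} = -1829 + 23 = -1806$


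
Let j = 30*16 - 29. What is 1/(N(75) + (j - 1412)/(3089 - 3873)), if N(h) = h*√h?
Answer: -753424/259307076479 + 230496000*√3/259307076479 ≈ 0.0015367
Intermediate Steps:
j = 451 (j = 480 - 29 = 451)
N(h) = h^(3/2)
1/(N(75) + (j - 1412)/(3089 - 3873)) = 1/(75^(3/2) + (451 - 1412)/(3089 - 3873)) = 1/(375*√3 - 961/(-784)) = 1/(375*√3 - 961*(-1/784)) = 1/(375*√3 + 961/784) = 1/(961/784 + 375*√3)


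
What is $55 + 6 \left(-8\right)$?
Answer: $7$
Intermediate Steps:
$55 + 6 \left(-8\right) = 55 - 48 = 7$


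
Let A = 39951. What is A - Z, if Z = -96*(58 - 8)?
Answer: 44751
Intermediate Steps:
Z = -4800 (Z = -96*50 = -4800)
A - Z = 39951 - 1*(-4800) = 39951 + 4800 = 44751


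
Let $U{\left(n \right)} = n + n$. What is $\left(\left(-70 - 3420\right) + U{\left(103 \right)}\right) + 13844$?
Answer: $10560$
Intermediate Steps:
$U{\left(n \right)} = 2 n$
$\left(\left(-70 - 3420\right) + U{\left(103 \right)}\right) + 13844 = \left(\left(-70 - 3420\right) + 2 \cdot 103\right) + 13844 = \left(\left(-70 - 3420\right) + 206\right) + 13844 = \left(-3490 + 206\right) + 13844 = -3284 + 13844 = 10560$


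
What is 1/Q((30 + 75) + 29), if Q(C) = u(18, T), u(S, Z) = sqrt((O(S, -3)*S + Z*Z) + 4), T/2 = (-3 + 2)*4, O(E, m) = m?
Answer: sqrt(14)/14 ≈ 0.26726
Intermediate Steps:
T = -8 (T = 2*((-3 + 2)*4) = 2*(-1*4) = 2*(-4) = -8)
u(S, Z) = sqrt(4 + Z**2 - 3*S) (u(S, Z) = sqrt((-3*S + Z*Z) + 4) = sqrt((-3*S + Z**2) + 4) = sqrt((Z**2 - 3*S) + 4) = sqrt(4 + Z**2 - 3*S))
Q(C) = sqrt(14) (Q(C) = sqrt(4 + (-8)**2 - 3*18) = sqrt(4 + 64 - 54) = sqrt(14))
1/Q((30 + 75) + 29) = 1/(sqrt(14)) = sqrt(14)/14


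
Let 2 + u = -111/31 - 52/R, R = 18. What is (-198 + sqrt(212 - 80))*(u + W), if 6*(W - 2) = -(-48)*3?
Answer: -107602/31 + 9782*sqrt(33)/279 ≈ -3269.6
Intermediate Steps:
u = -2363/279 (u = -2 + (-111/31 - 52/18) = -2 + (-111*1/31 - 52*1/18) = -2 + (-111/31 - 26/9) = -2 - 1805/279 = -2363/279 ≈ -8.4695)
W = 26 (W = 2 + (-(-48)*3)/6 = 2 + (-12*(-12))/6 = 2 + (1/6)*144 = 2 + 24 = 26)
(-198 + sqrt(212 - 80))*(u + W) = (-198 + sqrt(212 - 80))*(-2363/279 + 26) = (-198 + sqrt(132))*(4891/279) = (-198 + 2*sqrt(33))*(4891/279) = -107602/31 + 9782*sqrt(33)/279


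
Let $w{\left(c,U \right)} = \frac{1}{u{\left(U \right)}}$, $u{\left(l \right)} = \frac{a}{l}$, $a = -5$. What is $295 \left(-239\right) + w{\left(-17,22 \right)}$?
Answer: $- \frac{352547}{5} \approx -70509.0$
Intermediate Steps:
$u{\left(l \right)} = - \frac{5}{l}$
$w{\left(c,U \right)} = - \frac{U}{5}$ ($w{\left(c,U \right)} = \frac{1}{\left(-5\right) \frac{1}{U}} = - \frac{U}{5}$)
$295 \left(-239\right) + w{\left(-17,22 \right)} = 295 \left(-239\right) - \frac{22}{5} = -70505 - \frac{22}{5} = - \frac{352547}{5}$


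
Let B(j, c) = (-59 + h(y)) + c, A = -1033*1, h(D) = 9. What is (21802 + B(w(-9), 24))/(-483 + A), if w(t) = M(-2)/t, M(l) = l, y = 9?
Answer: -5444/379 ≈ -14.364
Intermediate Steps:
w(t) = -2/t
A = -1033
B(j, c) = -50 + c (B(j, c) = (-59 + 9) + c = -50 + c)
(21802 + B(w(-9), 24))/(-483 + A) = (21802 + (-50 + 24))/(-483 - 1033) = (21802 - 26)/(-1516) = 21776*(-1/1516) = -5444/379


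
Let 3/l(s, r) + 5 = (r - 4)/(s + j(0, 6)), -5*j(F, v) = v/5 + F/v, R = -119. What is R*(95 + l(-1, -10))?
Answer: -738514/65 ≈ -11362.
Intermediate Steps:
j(F, v) = -v/25 - F/(5*v) (j(F, v) = -(v/5 + F/v)/5 = -v/25 - F/(5*v))
l(s, r) = 3/(-5 + (-4 + r)/(-6/25 + s)) (l(s, r) = 3/(-5 + (r - 4)/(s + (-1/25*6 - ⅕*0/6))) = 3/(-5 + (-4 + r)/(s + (-6/25 - ⅕*0*⅙))) = 3/(-5 + (-4 + r)/(s + (-6/25 + 0))) = 3/(-5 + (-4 + r)/(s - 6/25)) = 3/(-5 + (-4 + r)/(-6/25 + s)))
R*(95 + l(-1, -10)) = -119*(95 + 3*(6 - 25*(-1))/(5*(14 - 5*(-10) + 25*(-1)))) = -119*(95 + 3*(6 + 25)/(5*(14 + 50 - 25))) = -119*(95 + (⅗)*31/39) = -119*(95 + (⅗)*(1/39)*31) = -119*(95 + 31/65) = -119*6206/65 = -738514/65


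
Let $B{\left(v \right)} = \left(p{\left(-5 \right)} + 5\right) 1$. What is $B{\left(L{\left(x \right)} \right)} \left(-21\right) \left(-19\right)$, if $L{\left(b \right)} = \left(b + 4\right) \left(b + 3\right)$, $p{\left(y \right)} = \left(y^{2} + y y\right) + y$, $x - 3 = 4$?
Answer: $19950$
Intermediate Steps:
$x = 7$ ($x = 3 + 4 = 7$)
$p{\left(y \right)} = y + 2 y^{2}$ ($p{\left(y \right)} = \left(y^{2} + y^{2}\right) + y = 2 y^{2} + y = y + 2 y^{2}$)
$L{\left(b \right)} = \left(3 + b\right) \left(4 + b\right)$ ($L{\left(b \right)} = \left(4 + b\right) \left(3 + b\right) = \left(3 + b\right) \left(4 + b\right)$)
$B{\left(v \right)} = 50$ ($B{\left(v \right)} = \left(- 5 \left(1 + 2 \left(-5\right)\right) + 5\right) 1 = \left(- 5 \left(1 - 10\right) + 5\right) 1 = \left(\left(-5\right) \left(-9\right) + 5\right) 1 = \left(45 + 5\right) 1 = 50 \cdot 1 = 50$)
$B{\left(L{\left(x \right)} \right)} \left(-21\right) \left(-19\right) = 50 \left(-21\right) \left(-19\right) = \left(-1050\right) \left(-19\right) = 19950$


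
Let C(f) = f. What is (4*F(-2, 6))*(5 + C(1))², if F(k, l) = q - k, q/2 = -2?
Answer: -288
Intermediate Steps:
q = -4 (q = 2*(-2) = -4)
F(k, l) = -4 - k
(4*F(-2, 6))*(5 + C(1))² = (4*(-4 - 1*(-2)))*(5 + 1)² = (4*(-4 + 2))*6² = (4*(-2))*36 = -8*36 = -288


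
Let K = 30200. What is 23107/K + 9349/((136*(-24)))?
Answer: -25864819/12321600 ≈ -2.0991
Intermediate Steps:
23107/K + 9349/((136*(-24))) = 23107/30200 + 9349/((136*(-24))) = 23107*(1/30200) + 9349/(-3264) = 23107/30200 + 9349*(-1/3264) = 23107/30200 - 9349/3264 = -25864819/12321600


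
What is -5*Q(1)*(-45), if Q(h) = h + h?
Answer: 450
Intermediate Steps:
Q(h) = 2*h
-5*Q(1)*(-45) = -10*(-45) = 450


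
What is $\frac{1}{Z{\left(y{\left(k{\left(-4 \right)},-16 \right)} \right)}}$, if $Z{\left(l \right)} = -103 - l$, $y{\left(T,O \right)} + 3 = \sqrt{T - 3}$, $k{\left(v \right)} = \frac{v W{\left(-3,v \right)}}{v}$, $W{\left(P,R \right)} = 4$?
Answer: $- \frac{1}{101} \approx -0.009901$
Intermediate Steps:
$k{\left(v \right)} = 4$ ($k{\left(v \right)} = \frac{v 4}{v} = \frac{4 v}{v} = 4$)
$y{\left(T,O \right)} = -3 + \sqrt{-3 + T}$ ($y{\left(T,O \right)} = -3 + \sqrt{T - 3} = -3 + \sqrt{-3 + T}$)
$\frac{1}{Z{\left(y{\left(k{\left(-4 \right)},-16 \right)} \right)}} = \frac{1}{-103 - \left(-3 + \sqrt{-3 + 4}\right)} = \frac{1}{-103 - \left(-3 + \sqrt{1}\right)} = \frac{1}{-103 - \left(-3 + 1\right)} = \frac{1}{-103 - -2} = \frac{1}{-103 + 2} = \frac{1}{-101} = - \frac{1}{101}$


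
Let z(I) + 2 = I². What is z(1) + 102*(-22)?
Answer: -2245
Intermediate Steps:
z(I) = -2 + I²
z(1) + 102*(-22) = (-2 + 1²) + 102*(-22) = (-2 + 1) - 2244 = -1 - 2244 = -2245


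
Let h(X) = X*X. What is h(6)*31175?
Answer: 1122300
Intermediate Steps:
h(X) = X**2
h(6)*31175 = 6**2*31175 = 36*31175 = 1122300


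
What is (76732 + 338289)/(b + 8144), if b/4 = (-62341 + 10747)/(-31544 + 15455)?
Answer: 2225757623/43745064 ≈ 50.880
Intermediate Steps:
b = 68792/5363 (b = 4*((-62341 + 10747)/(-31544 + 15455)) = 4*(-51594/(-16089)) = 4*(-51594*(-1/16089)) = 4*(17198/5363) = 68792/5363 ≈ 12.827)
(76732 + 338289)/(b + 8144) = (76732 + 338289)/(68792/5363 + 8144) = 415021/(43745064/5363) = 415021*(5363/43745064) = 2225757623/43745064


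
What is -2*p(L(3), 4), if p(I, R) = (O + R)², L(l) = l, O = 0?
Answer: -32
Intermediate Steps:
p(I, R) = R² (p(I, R) = (0 + R)² = R²)
-2*p(L(3), 4) = -2*4² = -2*16 = -32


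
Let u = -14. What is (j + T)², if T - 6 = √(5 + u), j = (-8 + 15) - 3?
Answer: 91 + 60*I ≈ 91.0 + 60.0*I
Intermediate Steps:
j = 4 (j = 7 - 3 = 4)
T = 6 + 3*I (T = 6 + √(5 - 14) = 6 + √(-9) = 6 + 3*I ≈ 6.0 + 3.0*I)
(j + T)² = (4 + (6 + 3*I))² = (10 + 3*I)²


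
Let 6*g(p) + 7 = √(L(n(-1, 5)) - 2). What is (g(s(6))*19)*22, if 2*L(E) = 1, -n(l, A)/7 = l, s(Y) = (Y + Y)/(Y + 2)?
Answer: -1463/3 + 209*I*√6/6 ≈ -487.67 + 85.324*I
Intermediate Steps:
s(Y) = 2*Y/(2 + Y) (s(Y) = (2*Y)/(2 + Y) = 2*Y/(2 + Y))
n(l, A) = -7*l
L(E) = ½ (L(E) = (½)*1 = ½)
g(p) = -7/6 + I*√6/12 (g(p) = -7/6 + √(½ - 2)/6 = -7/6 + √(-3/2)/6 = -7/6 + (I*√6/2)/6 = -7/6 + I*√6/12)
(g(s(6))*19)*22 = ((-7/6 + I*√6/12)*19)*22 = (-133/6 + 19*I*√6/12)*22 = -1463/3 + 209*I*√6/6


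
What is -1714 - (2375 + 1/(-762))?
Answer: -3115817/762 ≈ -4089.0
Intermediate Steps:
-1714 - (2375 + 1/(-762)) = -1714 - (2375 - 1/762) = -1714 - 1*1809749/762 = -1714 - 1809749/762 = -3115817/762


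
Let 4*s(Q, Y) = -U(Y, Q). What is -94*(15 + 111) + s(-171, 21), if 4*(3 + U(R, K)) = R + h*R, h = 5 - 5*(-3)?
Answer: -189933/16 ≈ -11871.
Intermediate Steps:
h = 20 (h = 5 + 15 = 20)
U(R, K) = -3 + 21*R/4 (U(R, K) = -3 + (R + 20*R)/4 = -3 + (21*R)/4 = -3 + 21*R/4)
s(Q, Y) = ¾ - 21*Y/16 (s(Q, Y) = (-(-3 + 21*Y/4))/4 = (3 - 21*Y/4)/4 = ¾ - 21*Y/16)
-94*(15 + 111) + s(-171, 21) = -94*(15 + 111) + (¾ - 21/16*21) = -94*126 + (¾ - 441/16) = -11844 - 429/16 = -189933/16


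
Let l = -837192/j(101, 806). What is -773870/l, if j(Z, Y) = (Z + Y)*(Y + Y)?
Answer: 141432868135/104649 ≈ 1.3515e+6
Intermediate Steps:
j(Z, Y) = 2*Y*(Y + Z) (j(Z, Y) = (Y + Z)*(2*Y) = 2*Y*(Y + Z))
l = -209298/365521 (l = -837192*1/(1612*(806 + 101)) = -837192/(2*806*907) = -837192/1462084 = -837192*1/1462084 = -209298/365521 ≈ -0.57260)
-773870/l = -773870/(-209298/365521) = -773870*(-365521/209298) = 141432868135/104649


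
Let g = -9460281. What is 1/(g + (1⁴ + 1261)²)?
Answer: -1/7867637 ≈ -1.2710e-7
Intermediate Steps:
1/(g + (1⁴ + 1261)²) = 1/(-9460281 + (1⁴ + 1261)²) = 1/(-9460281 + (1 + 1261)²) = 1/(-9460281 + 1262²) = 1/(-9460281 + 1592644) = 1/(-7867637) = -1/7867637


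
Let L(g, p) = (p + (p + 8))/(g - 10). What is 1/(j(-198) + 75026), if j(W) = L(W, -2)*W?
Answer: 26/1950775 ≈ 1.3328e-5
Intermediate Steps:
L(g, p) = (8 + 2*p)/(-10 + g) (L(g, p) = (p + (8 + p))/(-10 + g) = (8 + 2*p)/(-10 + g))
j(W) = 4*W/(-10 + W) (j(W) = (2*(4 - 2)/(-10 + W))*W = (2*2/(-10 + W))*W = (4/(-10 + W))*W = 4*W/(-10 + W))
1/(j(-198) + 75026) = 1/(4*(-198)/(-10 - 198) + 75026) = 1/(4*(-198)/(-208) + 75026) = 1/(4*(-198)*(-1/208) + 75026) = 1/(99/26 + 75026) = 1/(1950775/26) = 26/1950775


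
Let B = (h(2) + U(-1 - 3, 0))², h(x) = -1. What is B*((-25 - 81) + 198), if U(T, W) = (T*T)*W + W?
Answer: 92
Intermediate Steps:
U(T, W) = W + W*T² (U(T, W) = T²*W + W = W*T² + W = W + W*T²)
B = 1 (B = (-1 + 0*(1 + (-1 - 3)²))² = (-1 + 0*(1 + (-4)²))² = (-1 + 0*(1 + 16))² = (-1 + 0*17)² = (-1 + 0)² = (-1)² = 1)
B*((-25 - 81) + 198) = 1*((-25 - 81) + 198) = 1*(-106 + 198) = 1*92 = 92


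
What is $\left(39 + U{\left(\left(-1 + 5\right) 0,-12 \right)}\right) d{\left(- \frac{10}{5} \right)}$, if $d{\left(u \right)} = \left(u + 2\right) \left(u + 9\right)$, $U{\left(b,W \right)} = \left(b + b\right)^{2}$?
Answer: $0$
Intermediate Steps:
$U{\left(b,W \right)} = 4 b^{2}$ ($U{\left(b,W \right)} = \left(2 b\right)^{2} = 4 b^{2}$)
$d{\left(u \right)} = \left(2 + u\right) \left(9 + u\right)$
$\left(39 + U{\left(\left(-1 + 5\right) 0,-12 \right)}\right) d{\left(- \frac{10}{5} \right)} = \left(39 + 4 \left(\left(-1 + 5\right) 0\right)^{2}\right) \left(18 + \left(- \frac{10}{5}\right)^{2} + 11 \left(- \frac{10}{5}\right)\right) = \left(39 + 4 \left(4 \cdot 0\right)^{2}\right) \left(18 + \left(\left(-10\right) \frac{1}{5}\right)^{2} + 11 \left(\left(-10\right) \frac{1}{5}\right)\right) = \left(39 + 4 \cdot 0^{2}\right) \left(18 + \left(-2\right)^{2} + 11 \left(-2\right)\right) = \left(39 + 4 \cdot 0\right) \left(18 + 4 - 22\right) = \left(39 + 0\right) 0 = 39 \cdot 0 = 0$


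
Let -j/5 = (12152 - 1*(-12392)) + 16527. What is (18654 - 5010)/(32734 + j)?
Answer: -13644/172621 ≈ -0.079040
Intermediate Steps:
j = -205355 (j = -5*((12152 - 1*(-12392)) + 16527) = -5*((12152 + 12392) + 16527) = -5*(24544 + 16527) = -5*41071 = -205355)
(18654 - 5010)/(32734 + j) = (18654 - 5010)/(32734 - 205355) = 13644/(-172621) = 13644*(-1/172621) = -13644/172621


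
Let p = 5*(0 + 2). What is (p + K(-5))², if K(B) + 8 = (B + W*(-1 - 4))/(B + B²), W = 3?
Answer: 1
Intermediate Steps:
p = 10 (p = 5*2 = 10)
K(B) = -8 + (-15 + B)/(B + B²) (K(B) = -8 + (B + 3*(-1 - 4))/(B + B²) = -8 + (B + 3*(-5))/(B + B²) = -8 + (B - 15)/(B + B²) = -8 + (-15 + B)/(B + B²))
(p + K(-5))² = (10 + (-15 - 8*(-5)² - 7*(-5))/((-5)*(1 - 5)))² = (10 - ⅕*(-15 - 8*25 + 35)/(-4))² = (10 - ⅕*(-¼)*(-15 - 200 + 35))² = (10 - ⅕*(-¼)*(-180))² = (10 - 9)² = 1² = 1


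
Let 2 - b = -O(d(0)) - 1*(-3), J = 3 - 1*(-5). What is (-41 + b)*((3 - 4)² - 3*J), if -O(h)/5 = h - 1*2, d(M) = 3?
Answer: 1081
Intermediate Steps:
J = 8 (J = 3 + 5 = 8)
O(h) = 10 - 5*h (O(h) = -5*(h - 1*2) = -5*(h - 2) = -5*(-2 + h) = 10 - 5*h)
b = -6 (b = 2 - (-(10 - 5*3) - 1*(-3)) = 2 - (-(10 - 15) + 3) = 2 - (-1*(-5) + 3) = 2 - (5 + 3) = 2 - 1*8 = 2 - 8 = -6)
(-41 + b)*((3 - 4)² - 3*J) = (-41 - 6)*((3 - 4)² - 3*8) = -47*((-1)² - 24) = -47*(1 - 24) = -47*(-23) = 1081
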